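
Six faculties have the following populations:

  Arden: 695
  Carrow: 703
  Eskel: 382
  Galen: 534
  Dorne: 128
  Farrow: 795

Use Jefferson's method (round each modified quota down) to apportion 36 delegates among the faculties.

Arden: 8; Carrow: 8; Eskel: 4; Galen: 6; Dorne: 1; Farrow: 9

Standard divisor 3237/36 ≈ 89.917; standard quotas: Arden 7.729, Carrow 7.818, Eskel 4.248, Galen 5.939, Dorne 1.424, Farrow 8.842.
Rounding down gives 7, 7, 4, 5, 1, 8 = 32 seats, so the divisor must be adjusted.
With modified divisor 80: modified quotas Arden 8.688, Carrow 8.787, Eskel 4.775, Galen 6.675, Dorne 1.600, Farrow 9.938.
Rounding down: Arden 8, Carrow 8, Eskel 4, Galen 6, Dorne 1, Farrow 9 (total 36).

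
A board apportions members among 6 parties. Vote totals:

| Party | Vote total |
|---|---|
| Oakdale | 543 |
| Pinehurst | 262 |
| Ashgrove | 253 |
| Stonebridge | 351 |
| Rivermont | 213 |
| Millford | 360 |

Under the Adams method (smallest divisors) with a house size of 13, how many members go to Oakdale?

Standard divisor 1982/13 ≈ 152.462; standard quotas: Oakdale 3.562, Pinehurst 1.718, Ashgrove 1.659, Stonebridge 2.302, Rivermont 1.397, Millford 2.361.
Rounding up gives 4, 2, 2, 3, 2, 3 = 16 seats, so the divisor must be adjusted.
With modified divisor 200: modified quotas Oakdale 2.715, Pinehurst 1.310, Ashgrove 1.265, Stonebridge 1.755, Rivermont 1.065, Millford 1.800.
Rounding up: Oakdale 3, Pinehurst 2, Ashgrove 2, Stonebridge 2, Rivermont 2, Millford 2 (total 13).
Oakdale receives 3.

3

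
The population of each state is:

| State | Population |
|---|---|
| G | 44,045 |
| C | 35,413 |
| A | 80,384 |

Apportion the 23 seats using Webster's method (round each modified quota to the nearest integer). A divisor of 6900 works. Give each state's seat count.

G: 6, C: 5, A: 12

With modified divisor 6900: modified quotas G 6.383, C 5.132, A 11.650.
Rounding to the nearest integer: G 6, C 5, A 12 (total 23).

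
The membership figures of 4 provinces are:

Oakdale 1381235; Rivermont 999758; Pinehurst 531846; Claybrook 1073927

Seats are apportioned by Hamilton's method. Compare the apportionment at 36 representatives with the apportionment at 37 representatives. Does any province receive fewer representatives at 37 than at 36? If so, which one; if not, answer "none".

none

At 36 seats: Oakdale 12, Rivermont 9, Pinehurst 5, Claybrook 10.
At 37 seats: Oakdale 13, Rivermont 9, Pinehurst 5, Claybrook 10.
No province's allocation decreased.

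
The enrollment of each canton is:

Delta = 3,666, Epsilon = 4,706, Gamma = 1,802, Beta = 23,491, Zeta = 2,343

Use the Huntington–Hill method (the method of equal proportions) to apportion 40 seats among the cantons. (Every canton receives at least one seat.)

Delta=4, Epsilon=5, Gamma=2, Beta=26, Zeta=3

With divisor 904: modified quotas Delta 4.055, Epsilon 5.206, Gamma 1.993, Beta 25.986, Zeta 2.592.
Geometric-mean thresholds: Delta √(4·5)=4.472, Epsilon √(5·6)=5.477, Gamma √(1·2)=1.414, Beta √(25·26)=25.495, Zeta √(2·3)=2.449.
Each quota rounded against its threshold gives Delta 4, Epsilon 5, Gamma 2, Beta 26, Zeta 3 (total 40).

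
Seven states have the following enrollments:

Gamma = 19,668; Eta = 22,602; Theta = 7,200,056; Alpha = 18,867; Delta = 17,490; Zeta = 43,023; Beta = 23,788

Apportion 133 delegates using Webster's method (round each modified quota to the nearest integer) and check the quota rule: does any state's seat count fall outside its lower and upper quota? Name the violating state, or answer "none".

Standard quotas: Gamma 0.356, Eta 0.409, Theta 130.367, Alpha 0.342, Delta 0.317, Zeta 0.779, Beta 0.431.
Webster allocation: Gamma 0, Eta 0, Theta 132, Alpha 0, Delta 0, Zeta 1, Beta 0.
Theta has quota 130.367 (lower 130, upper 131) but receives 132 — outside the quota interval.

Theta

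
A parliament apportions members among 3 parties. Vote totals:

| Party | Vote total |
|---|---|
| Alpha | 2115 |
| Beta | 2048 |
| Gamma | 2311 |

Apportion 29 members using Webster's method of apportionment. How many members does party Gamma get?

Standard divisor 6474/29 ≈ 223.241; standard quotas: Alpha 9.474, Beta 9.174, Gamma 10.352.
Rounding to the nearest integer gives 9, 9, 10 = 28 seats, so the divisor must be adjusted.
With modified divisor 221: modified quotas Alpha 9.570, Beta 9.267, Gamma 10.457.
Rounding to the nearest integer: Alpha 10, Beta 9, Gamma 10 (total 29).
Gamma receives 10.

10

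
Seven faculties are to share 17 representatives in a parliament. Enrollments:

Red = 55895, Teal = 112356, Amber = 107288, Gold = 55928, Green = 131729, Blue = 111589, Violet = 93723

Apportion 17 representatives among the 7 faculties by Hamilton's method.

Standard divisor: 668508 ÷ 17 = 39324.
Standard quotas: Red 1.4214, Teal 2.8572, Amber 2.7283, Gold 1.4222, Green 3.3498, Blue 2.8377, Violet 2.3834.
Lower quotas: Red 1, Teal 2, Amber 2, Gold 1, Green 3, Blue 2, Violet 2 (sum 13, leaving 4 seats).
Remainders in descending order: Teal 0.8572, Blue 0.8377, Amber 0.7283, Gold 0.4222, Red 0.4214, Violet 0.3834, Green 0.3498.
Largest remainders: Teal, Blue, Amber, Gold receive the extra seats.

Red 1, Teal 3, Amber 3, Gold 2, Green 3, Blue 3, Violet 2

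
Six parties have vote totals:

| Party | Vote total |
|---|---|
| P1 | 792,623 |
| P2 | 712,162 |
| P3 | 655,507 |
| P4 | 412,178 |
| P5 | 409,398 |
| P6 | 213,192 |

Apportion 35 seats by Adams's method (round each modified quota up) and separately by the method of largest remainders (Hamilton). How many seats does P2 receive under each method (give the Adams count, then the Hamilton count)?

Adams: P1 8, P2 7, P3 7, P4 5, P5 5, P6 3.
Hamilton: P1 9, P2 8, P3 7, P4 5, P5 4, P6 2.
P2 gets 7 under Adams and 8 under Hamilton.

7 and 8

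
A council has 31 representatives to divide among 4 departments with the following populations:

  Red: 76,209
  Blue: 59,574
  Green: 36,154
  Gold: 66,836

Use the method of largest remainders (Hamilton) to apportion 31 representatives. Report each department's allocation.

Red: 10; Blue: 8; Green: 5; Gold: 8

Standard divisor: 238773 ÷ 31 ≈ 7702.355.
Standard quotas: Red 9.8942, Blue 7.7345, Green 4.6939, Gold 8.6773.
Lower quotas: Red 9, Blue 7, Green 4, Gold 8 (sum 28, leaving 3 seats).
Remainders in descending order: Red 0.8942, Blue 0.7345, Green 0.6939, Gold 0.6773.
The surplus seats go to Red, Blue, Green.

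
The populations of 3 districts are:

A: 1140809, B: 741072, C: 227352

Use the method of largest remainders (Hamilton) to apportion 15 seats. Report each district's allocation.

A 8, B 5, C 2

Total 2109233; standard divisor 2109233/15 ≈ 140615.533.
Standard quotas: A 8.1130, B 5.2702, C 1.6168.
Lower quotas: A 8, B 5, C 1 (sum 14, leaving 1 seat).
Remainders in descending order: C 0.6168, B 0.2702, A 0.1130.
The surplus seat goes to C.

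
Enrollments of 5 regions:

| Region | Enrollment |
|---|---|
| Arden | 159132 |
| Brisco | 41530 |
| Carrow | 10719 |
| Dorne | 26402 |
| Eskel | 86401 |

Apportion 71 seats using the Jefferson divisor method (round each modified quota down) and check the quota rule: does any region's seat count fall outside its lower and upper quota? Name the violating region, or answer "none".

Standard quotas: Arden 34.852, Brisco 9.096, Carrow 2.348, Dorne 5.782, Eskel 18.923.
Jefferson allocation: Arden 36, Brisco 9, Carrow 2, Dorne 5, Eskel 19.
Arden has quota 34.852 (lower 34, upper 35) but receives 36 — outside the quota interval.

Arden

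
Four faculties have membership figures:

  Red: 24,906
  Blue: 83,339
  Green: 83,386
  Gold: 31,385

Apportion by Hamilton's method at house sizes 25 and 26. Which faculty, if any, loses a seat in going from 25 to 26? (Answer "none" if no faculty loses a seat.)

Gold

At 25 seats: Red 3, Blue 9, Green 9, Gold 4.
At 26 seats: Red 3, Blue 10, Green 10, Gold 3.
Gold drops from 4 to 3.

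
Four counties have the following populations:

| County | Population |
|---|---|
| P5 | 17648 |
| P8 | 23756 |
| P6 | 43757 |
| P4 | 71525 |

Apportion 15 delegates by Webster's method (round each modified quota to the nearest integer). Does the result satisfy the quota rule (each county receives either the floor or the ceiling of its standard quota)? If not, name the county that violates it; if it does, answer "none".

none

Standard quotas: P5 1.689, P8 2.274, P6 4.189, P4 6.847.
Webster allocation: P5 2, P8 2, P6 4, P4 7.
Every allocation lies between the lower and upper quota.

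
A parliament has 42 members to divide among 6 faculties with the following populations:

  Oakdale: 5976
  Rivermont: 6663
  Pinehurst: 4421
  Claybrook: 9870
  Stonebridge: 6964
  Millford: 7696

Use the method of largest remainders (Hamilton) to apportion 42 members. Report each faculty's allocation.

Total 41590; standard divisor 41590/42 ≈ 990.238.
Standard quotas: Oakdale 6.0349, Rivermont 6.7287, Pinehurst 4.4646, Claybrook 9.9673, Stonebridge 7.0327, Millford 7.7719.
Lower quotas: Oakdale 6, Rivermont 6, Pinehurst 4, Claybrook 9, Stonebridge 7, Millford 7 (sum 39, leaving 3 seats).
Remainders in descending order: Claybrook 0.9673, Millford 0.7719, Rivermont 0.7287, Pinehurst 0.4646, Oakdale 0.0349, Stonebridge 0.0327.
The surplus seats go to Claybrook, Millford, Rivermont.

Oakdale: 6, Rivermont: 7, Pinehurst: 4, Claybrook: 10, Stonebridge: 7, Millford: 8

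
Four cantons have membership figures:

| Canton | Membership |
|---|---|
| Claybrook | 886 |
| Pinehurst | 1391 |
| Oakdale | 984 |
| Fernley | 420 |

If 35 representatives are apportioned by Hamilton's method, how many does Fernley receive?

Standard divisor: 3681 ÷ 35 ≈ 105.171.
Standard quotas: Claybrook 8.424, Pinehurst 13.226, Oakdale 9.356, Fernley 3.993.
Lower quotas: Claybrook 8, Pinehurst 13, Oakdale 9, Fernley 3 (sum 33, leaving 2 seats).
Remainders in descending order: Fernley 0.993, Claybrook 0.424, Oakdale 0.356, Pinehurst 0.226.
Largest remainders: Fernley, Claybrook receive the extra seats.
Fernley receives 4.

4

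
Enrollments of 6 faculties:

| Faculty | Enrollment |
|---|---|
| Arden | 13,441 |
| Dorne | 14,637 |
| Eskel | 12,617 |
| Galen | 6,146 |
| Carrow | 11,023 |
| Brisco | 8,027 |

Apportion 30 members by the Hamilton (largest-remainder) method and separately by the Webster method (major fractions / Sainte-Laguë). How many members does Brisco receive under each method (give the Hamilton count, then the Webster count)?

3 and 4

Hamilton: Arden 6, Dorne 7, Eskel 6, Galen 3, Carrow 5, Brisco 3.
Webster: Arden 6, Dorne 6, Eskel 6, Galen 3, Carrow 5, Brisco 4.
Brisco gets 3 under Hamilton and 4 under Webster.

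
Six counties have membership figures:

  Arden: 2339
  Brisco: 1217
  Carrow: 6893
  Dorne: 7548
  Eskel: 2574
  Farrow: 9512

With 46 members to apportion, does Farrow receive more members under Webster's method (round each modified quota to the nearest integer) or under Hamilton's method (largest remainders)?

Webster: Arden 4, Brisco 2, Carrow 11, Dorne 11, Eskel 4, Farrow 14.
Hamilton: Arden 4, Brisco 2, Carrow 10, Dorne 11, Eskel 4, Farrow 15.
Farrow gets 14 under Webster and 15 under Hamilton.

Hamilton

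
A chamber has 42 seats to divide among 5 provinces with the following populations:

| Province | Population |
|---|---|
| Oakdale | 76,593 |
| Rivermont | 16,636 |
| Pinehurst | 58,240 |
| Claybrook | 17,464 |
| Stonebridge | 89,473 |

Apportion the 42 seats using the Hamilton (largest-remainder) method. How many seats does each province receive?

Oakdale 12; Rivermont 3; Pinehurst 9; Claybrook 3; Stonebridge 15

The standard divisor is 258406/42 ≈ 6152.524.
Standard quotas: Oakdale 12.4490, Rivermont 2.7039, Pinehurst 9.4660, Claybrook 2.8385, Stonebridge 14.5425.
Lower quotas: Oakdale 12, Rivermont 2, Pinehurst 9, Claybrook 2, Stonebridge 14 (sum 39, leaving 3 seats).
Remainders in descending order: Claybrook 0.8385, Rivermont 0.7039, Stonebridge 0.5425, Pinehurst 0.4660, Oakdale 0.4490.
Largest remainders: Claybrook, Rivermont, Stonebridge receive the extra seats.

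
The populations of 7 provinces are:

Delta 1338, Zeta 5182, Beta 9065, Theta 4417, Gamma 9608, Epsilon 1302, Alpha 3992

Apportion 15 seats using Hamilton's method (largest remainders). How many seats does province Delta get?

1

Standard divisor: 34904 ÷ 15 ≈ 2326.933.
Standard quotas: Delta 0.5750, Zeta 2.2270, Beta 3.8957, Theta 1.8982, Gamma 4.1290, Epsilon 0.5595, Alpha 1.7156.
Lower quotas: Delta 0, Zeta 2, Beta 3, Theta 1, Gamma 4, Epsilon 0, Alpha 1 (sum 11, leaving 4 seats).
Remainders in descending order: Theta 0.8982, Beta 0.8957, Alpha 0.7156, Delta 0.5750, Epsilon 0.5595, Zeta 0.2270, Gamma 0.1290.
The surplus seats go to Theta, Beta, Alpha, Delta.
Delta receives 1.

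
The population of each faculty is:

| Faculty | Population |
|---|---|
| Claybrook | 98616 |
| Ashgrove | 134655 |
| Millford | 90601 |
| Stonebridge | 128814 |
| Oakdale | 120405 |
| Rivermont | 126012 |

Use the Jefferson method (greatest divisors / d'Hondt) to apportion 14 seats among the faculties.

Standard divisor 699103/14 ≈ 49935.929; standard quotas: Claybrook 1.975, Ashgrove 2.697, Millford 1.814, Stonebridge 2.580, Oakdale 2.411, Rivermont 2.523.
Rounding down gives 1, 2, 1, 2, 2, 2 = 10 seats, so the divisor must be adjusted.
With modified divisor 42500: modified quotas Claybrook 2.320, Ashgrove 3.168, Millford 2.132, Stonebridge 3.031, Oakdale 2.833, Rivermont 2.965.
Rounding down: Claybrook 2, Ashgrove 3, Millford 2, Stonebridge 3, Oakdale 2, Rivermont 2 (total 14).

Claybrook=2, Ashgrove=3, Millford=2, Stonebridge=3, Oakdale=2, Rivermont=2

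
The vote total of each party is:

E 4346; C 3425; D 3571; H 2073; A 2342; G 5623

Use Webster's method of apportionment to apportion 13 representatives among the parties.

E=3, C=2, D=2, H=1, A=1, G=4

Standard divisor 21380/13 ≈ 1644.615; standard quotas: E 2.643, C 2.083, D 2.171, H 1.260, A 1.424, G 3.419.
Rounding to the nearest integer gives 3, 2, 2, 1, 1, 3 = 12 seats, so the divisor must be adjusted.
With modified divisor 1584: modified quotas E 2.744, C 2.162, D 2.254, H 1.309, A 1.479, G 3.550.
Rounding to the nearest integer: E 3, C 2, D 2, H 1, A 1, G 4 (total 13).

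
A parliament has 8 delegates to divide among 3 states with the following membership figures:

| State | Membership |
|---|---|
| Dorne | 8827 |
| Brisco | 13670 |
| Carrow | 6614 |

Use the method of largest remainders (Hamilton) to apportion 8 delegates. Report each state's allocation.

Dorne=2, Brisco=4, Carrow=2

Standard divisor: 29111 ÷ 8 ≈ 3638.875.
Standard quotas: Dorne 2.4257, Brisco 3.7567, Carrow 1.8176.
Lower quotas: Dorne 2, Brisco 3, Carrow 1 (sum 6, leaving 2 seats).
Remainders in descending order: Carrow 0.8176, Brisco 0.7567, Dorne 0.4257.
The surplus seats go to Carrow, Brisco.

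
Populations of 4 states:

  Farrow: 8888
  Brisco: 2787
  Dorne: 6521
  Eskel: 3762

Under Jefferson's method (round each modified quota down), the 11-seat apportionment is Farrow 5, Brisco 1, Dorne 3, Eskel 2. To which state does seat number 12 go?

Dorne

Priority for the next seat is population ÷ (current seats + 1).
Priorities: Farrow 1481.333, Brisco 1393.500, Dorne 1630.250, Eskel 1254.000.
Highest priority: Dorne.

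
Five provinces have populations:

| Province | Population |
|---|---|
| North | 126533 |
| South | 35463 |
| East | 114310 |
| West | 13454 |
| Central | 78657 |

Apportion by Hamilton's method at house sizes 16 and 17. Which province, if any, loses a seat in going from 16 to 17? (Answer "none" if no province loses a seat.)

West

At 16 seats: North 5, South 2, East 5, West 1, Central 3.
At 17 seats: North 6, South 2, East 5, West 0, Central 4.
West drops from 1 to 0.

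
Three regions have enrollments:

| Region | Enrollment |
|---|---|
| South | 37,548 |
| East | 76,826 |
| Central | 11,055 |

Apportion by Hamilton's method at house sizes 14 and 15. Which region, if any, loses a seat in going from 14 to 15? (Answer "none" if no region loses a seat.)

none

At 14 seats: South 4, East 9, Central 1.
At 15 seats: South 5, East 9, Central 1.
No region's allocation decreased.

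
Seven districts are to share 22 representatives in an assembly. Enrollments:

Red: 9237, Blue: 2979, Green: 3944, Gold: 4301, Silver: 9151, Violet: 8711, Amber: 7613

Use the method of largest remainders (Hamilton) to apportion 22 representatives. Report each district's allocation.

Total 45936; standard divisor 45936/22 = 2088.
Standard quotas: Red 4.4239, Blue 1.4267, Green 1.8889, Gold 2.0599, Silver 4.3827, Violet 4.1719, Amber 3.6461.
Lower quotas: Red 4, Blue 1, Green 1, Gold 2, Silver 4, Violet 4, Amber 3 (sum 19, leaving 3 seats).
Remainders in descending order: Green 0.8889, Amber 0.6461, Blue 0.4267, Red 0.4239, Silver 0.3827, Violet 0.1719, Gold 0.0599.
Largest remainders: Green, Amber, Blue receive the extra seats.

Red=4, Blue=2, Green=2, Gold=2, Silver=4, Violet=4, Amber=4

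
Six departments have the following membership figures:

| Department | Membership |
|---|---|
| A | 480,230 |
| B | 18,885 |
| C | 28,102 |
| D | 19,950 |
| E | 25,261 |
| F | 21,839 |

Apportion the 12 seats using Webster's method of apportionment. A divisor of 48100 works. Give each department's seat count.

With modified divisor 48100: modified quotas A 9.984, B 0.393, C 0.584, D 0.415, E 0.525, F 0.454.
Rounding to the nearest integer: A 10, B 0, C 1, D 0, E 1, F 0 (total 12).

A 10; B 0; C 1; D 0; E 1; F 0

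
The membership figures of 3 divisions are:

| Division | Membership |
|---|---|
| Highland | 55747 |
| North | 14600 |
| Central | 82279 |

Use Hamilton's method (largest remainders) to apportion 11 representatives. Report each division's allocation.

Standard divisor: 152626 ÷ 11 ≈ 13875.091.
Standard quotas: Highland 4.0178, North 1.0522, Central 5.9300.
Lower quotas: Highland 4, North 1, Central 5 (sum 10, leaving 1 seat).
Remainders in descending order: Central 0.9300, North 0.0522, Highland 0.0178.
The surplus seat goes to Central.

Highland: 4; North: 1; Central: 6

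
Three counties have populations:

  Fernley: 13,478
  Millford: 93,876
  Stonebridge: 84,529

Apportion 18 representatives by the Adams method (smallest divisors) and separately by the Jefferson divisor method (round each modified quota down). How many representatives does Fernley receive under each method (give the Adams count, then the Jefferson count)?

Adams: Fernley 2, Millford 8, Stonebridge 8.
Jefferson: Fernley 1, Millford 9, Stonebridge 8.
Fernley gets 2 under Adams and 1 under Jefferson.

2 and 1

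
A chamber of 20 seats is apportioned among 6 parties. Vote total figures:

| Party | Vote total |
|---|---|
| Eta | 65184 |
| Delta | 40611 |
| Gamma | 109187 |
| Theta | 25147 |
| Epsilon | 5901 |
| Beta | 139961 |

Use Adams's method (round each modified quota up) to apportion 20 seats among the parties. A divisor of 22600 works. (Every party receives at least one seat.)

Eta 3, Delta 2, Gamma 5, Theta 2, Epsilon 1, Beta 7

With modified divisor 22600: modified quotas Eta 2.884, Delta 1.797, Gamma 4.831, Theta 1.113, Epsilon 0.261, Beta 6.193.
Rounding up: Eta 3, Delta 2, Gamma 5, Theta 2, Epsilon 1, Beta 7 (total 20).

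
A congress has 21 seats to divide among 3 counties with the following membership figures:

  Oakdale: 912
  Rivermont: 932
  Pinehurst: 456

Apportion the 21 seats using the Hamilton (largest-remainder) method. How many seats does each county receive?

The standard divisor is 2300/21 ≈ 109.524.
Standard quotas: Oakdale 8.327, Rivermont 8.510, Pinehurst 4.163.
Lower quotas: Oakdale 8, Rivermont 8, Pinehurst 4 (sum 20, leaving 1 seat).
Remainders in descending order: Rivermont 0.510, Oakdale 0.327, Pinehurst 0.163.
Largest remainder: Rivermont receives the extra seat.

Oakdale 8; Rivermont 9; Pinehurst 4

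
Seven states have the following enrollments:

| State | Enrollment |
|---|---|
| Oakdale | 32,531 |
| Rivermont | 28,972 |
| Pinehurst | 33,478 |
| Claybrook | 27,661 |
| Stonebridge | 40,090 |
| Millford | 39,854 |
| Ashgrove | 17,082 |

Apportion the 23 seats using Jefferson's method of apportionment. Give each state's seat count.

Oakdale 3, Rivermont 3, Pinehurst 4, Claybrook 3, Stonebridge 4, Millford 4, Ashgrove 2

Standard divisor 219668/23 ≈ 9550.783; standard quotas: Oakdale 3.406, Rivermont 3.033, Pinehurst 3.505, Claybrook 2.896, Stonebridge 4.198, Millford 4.173, Ashgrove 1.789.
Rounding down gives 3, 3, 3, 2, 4, 4, 1 = 20 seats, so the divisor must be adjusted.
With modified divisor 8300: modified quotas Oakdale 3.919, Rivermont 3.491, Pinehurst 4.033, Claybrook 3.333, Stonebridge 4.830, Millford 4.802, Ashgrove 2.058.
Rounding down: Oakdale 3, Rivermont 3, Pinehurst 4, Claybrook 3, Stonebridge 4, Millford 4, Ashgrove 2 (total 23).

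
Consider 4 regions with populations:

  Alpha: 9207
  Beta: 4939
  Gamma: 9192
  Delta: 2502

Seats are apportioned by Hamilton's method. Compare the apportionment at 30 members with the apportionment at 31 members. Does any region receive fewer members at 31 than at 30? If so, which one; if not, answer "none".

At 30 seats: Alpha 11, Beta 6, Gamma 10, Delta 3.
At 31 seats: Alpha 11, Beta 6, Gamma 11, Delta 3.
No region's allocation decreased.

none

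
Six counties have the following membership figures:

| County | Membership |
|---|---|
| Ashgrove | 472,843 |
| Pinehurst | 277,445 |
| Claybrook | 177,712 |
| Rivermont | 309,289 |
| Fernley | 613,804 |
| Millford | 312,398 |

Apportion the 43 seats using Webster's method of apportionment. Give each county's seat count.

Ashgrove 9; Pinehurst 6; Claybrook 4; Rivermont 6; Fernley 12; Millford 6

Standard divisor 2163491/43 ≈ 50313.744; standard quotas: Ashgrove 9.398, Pinehurst 5.514, Claybrook 3.532, Rivermont 6.147, Fernley 12.200, Millford 6.209.
Rounding to the nearest integer gives Ashgrove 9, Pinehurst 6, Claybrook 4, Rivermont 6, Fernley 12, Millford 6 — total 43, matching the house size, so no adjustment is needed.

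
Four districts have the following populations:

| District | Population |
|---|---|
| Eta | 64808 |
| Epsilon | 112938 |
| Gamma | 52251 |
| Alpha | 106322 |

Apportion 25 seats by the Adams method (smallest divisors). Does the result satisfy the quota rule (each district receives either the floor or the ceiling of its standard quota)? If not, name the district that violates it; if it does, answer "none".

Standard quotas: Eta 4.817, Epsilon 8.395, Gamma 3.884, Alpha 7.903.
Adams allocation: Eta 5, Epsilon 8, Gamma 4, Alpha 8.
Every allocation lies between the lower and upper quota.

none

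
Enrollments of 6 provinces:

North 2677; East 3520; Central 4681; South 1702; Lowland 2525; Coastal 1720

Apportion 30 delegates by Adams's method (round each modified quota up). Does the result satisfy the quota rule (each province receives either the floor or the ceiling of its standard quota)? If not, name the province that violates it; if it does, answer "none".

Standard quotas: North 4.773, East 6.276, Central 8.347, South 3.035, Lowland 4.502, Coastal 3.067.
Adams allocation: North 5, East 6, Central 8, South 3, Lowland 5, Coastal 3.
Every allocation lies between the lower and upper quota.

none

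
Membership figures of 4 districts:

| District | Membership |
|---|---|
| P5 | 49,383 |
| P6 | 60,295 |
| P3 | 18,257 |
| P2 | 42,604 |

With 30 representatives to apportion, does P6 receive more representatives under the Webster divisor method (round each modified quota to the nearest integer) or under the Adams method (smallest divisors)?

Webster: P5 9, P6 11, P3 3, P2 7.
Adams: P5 9, P6 10, P3 3, P2 8.
P6 gets 11 under Webster and 10 under Adams.

Webster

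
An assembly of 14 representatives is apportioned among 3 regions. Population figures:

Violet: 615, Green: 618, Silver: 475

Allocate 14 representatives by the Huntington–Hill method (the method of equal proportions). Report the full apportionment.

With divisor 125: modified quotas Violet 4.920, Green 4.944, Silver 3.800.
Geometric-mean thresholds: Violet √(4·5)=4.472, Green √(4·5)=4.472, Silver √(3·4)=3.464.
Each quota rounded against its threshold gives Violet 5, Green 5, Silver 4 (total 14).

Violet 5, Green 5, Silver 4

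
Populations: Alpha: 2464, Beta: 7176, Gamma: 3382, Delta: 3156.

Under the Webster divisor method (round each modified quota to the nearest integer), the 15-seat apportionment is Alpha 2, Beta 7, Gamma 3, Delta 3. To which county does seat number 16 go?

Priority for the next seat is population ÷ (current seats + 0.5).
Priorities: Alpha 985.600, Beta 956.800, Gamma 966.286, Delta 901.714.
Highest priority: Alpha.

Alpha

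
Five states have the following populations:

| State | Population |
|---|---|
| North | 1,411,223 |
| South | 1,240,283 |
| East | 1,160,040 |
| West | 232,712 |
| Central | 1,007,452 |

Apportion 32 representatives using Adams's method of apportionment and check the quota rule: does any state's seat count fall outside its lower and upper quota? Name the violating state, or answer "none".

none

Standard quotas: North 8.939, South 7.857, East 7.348, West 1.474, Central 6.382.
Adams allocation: North 9, South 8, East 7, West 2, Central 6.
Every allocation lies between the lower and upper quota.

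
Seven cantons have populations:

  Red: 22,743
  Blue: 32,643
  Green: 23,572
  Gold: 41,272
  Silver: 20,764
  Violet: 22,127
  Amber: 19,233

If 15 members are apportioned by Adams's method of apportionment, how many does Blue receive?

Standard divisor 182354/15 ≈ 12156.933; standard quotas: Red 1.871, Blue 2.685, Green 1.939, Gold 3.395, Silver 1.708, Violet 1.820, Amber 1.582.
Rounding up gives 2, 3, 2, 4, 2, 2, 2 = 17 seats, so the divisor must be adjusted.
With modified divisor 17800: modified quotas Red 1.278, Blue 1.834, Green 1.324, Gold 2.319, Silver 1.167, Violet 1.243, Amber 1.081.
Rounding up: Red 2, Blue 2, Green 2, Gold 3, Silver 2, Violet 2, Amber 2 (total 15).
Blue receives 2.

2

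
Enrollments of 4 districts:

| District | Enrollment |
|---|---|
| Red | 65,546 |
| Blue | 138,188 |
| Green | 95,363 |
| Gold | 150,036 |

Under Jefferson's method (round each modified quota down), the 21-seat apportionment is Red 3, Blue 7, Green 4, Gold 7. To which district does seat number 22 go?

Priority for the next seat is population ÷ (current seats + 1).
Priorities: Red 16386.500, Blue 17273.500, Green 19072.600, Gold 18754.500.
Highest priority: Green.

Green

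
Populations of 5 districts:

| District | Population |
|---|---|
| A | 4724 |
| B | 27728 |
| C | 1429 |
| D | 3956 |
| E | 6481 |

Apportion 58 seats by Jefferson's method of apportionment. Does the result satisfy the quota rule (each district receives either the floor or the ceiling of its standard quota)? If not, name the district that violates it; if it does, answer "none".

B

Standard quotas: A 6.182, B 36.288, C 1.870, D 5.177, E 8.482.
Jefferson allocation: A 6, B 38, C 1, D 5, E 8.
B has quota 36.288 (lower 36, upper 37) but receives 38 — outside the quota interval.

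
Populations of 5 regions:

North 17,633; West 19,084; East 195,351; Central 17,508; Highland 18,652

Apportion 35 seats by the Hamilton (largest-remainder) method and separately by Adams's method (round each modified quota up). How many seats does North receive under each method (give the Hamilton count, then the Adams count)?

Hamilton: North 2, West 3, East 26, Central 2, Highland 2.
Adams: North 3, West 3, East 23, Central 3, Highland 3.
North gets 2 under Hamilton and 3 under Adams.

2 and 3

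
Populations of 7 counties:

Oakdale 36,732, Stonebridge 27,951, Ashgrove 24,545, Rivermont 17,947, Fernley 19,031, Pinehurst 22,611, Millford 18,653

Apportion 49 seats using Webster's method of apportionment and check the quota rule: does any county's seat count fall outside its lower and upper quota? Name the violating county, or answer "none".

none

Standard quotas: Oakdale 10.747, Stonebridge 8.178, Ashgrove 7.182, Rivermont 5.251, Fernley 5.568, Pinehurst 6.616, Millford 5.458.
Webster allocation: Oakdale 11, Stonebridge 8, Ashgrove 7, Rivermont 5, Fernley 6, Pinehurst 7, Millford 5.
Every allocation lies between the lower and upper quota.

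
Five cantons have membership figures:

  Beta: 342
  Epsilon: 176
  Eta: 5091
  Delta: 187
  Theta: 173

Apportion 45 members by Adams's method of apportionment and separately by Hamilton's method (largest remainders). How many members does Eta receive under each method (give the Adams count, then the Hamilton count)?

Adams: Beta 3, Epsilon 2, Eta 36, Delta 2, Theta 2.
Hamilton: Beta 3, Epsilon 1, Eta 38, Delta 2, Theta 1.
Eta gets 36 under Adams and 38 under Hamilton.

36 and 38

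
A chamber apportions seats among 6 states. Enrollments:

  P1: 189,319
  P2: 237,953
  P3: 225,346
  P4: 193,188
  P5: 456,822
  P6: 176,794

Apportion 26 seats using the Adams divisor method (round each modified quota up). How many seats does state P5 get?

8

Standard divisor 1479422/26 ≈ 56900.846; standard quotas: P1 3.327, P2 4.182, P3 3.960, P4 3.395, P5 8.028, P6 3.107.
Rounding up gives 4, 5, 4, 4, 9, 4 = 30 seats, so the divisor must be adjusted.
With modified divisor 63800: modified quotas P1 2.967, P2 3.730, P3 3.532, P4 3.028, P5 7.160, P6 2.771.
Rounding up: P1 3, P2 4, P3 4, P4 4, P5 8, P6 3 (total 26).
P5 receives 8.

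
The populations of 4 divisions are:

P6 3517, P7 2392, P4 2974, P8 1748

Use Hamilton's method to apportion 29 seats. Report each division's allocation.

Standard divisor: 10631 ÷ 29 ≈ 366.586.
Standard quotas: P6 9.594, P7 6.525, P4 8.113, P8 4.768.
Lower quotas: P6 9, P7 6, P4 8, P8 4 (sum 27, leaving 2 seats).
Remainders in descending order: P8 0.768, P6 0.594, P7 0.525, P4 0.113.
Largest remainders: P8, P6 receive the extra seats.

P6: 10, P7: 6, P4: 8, P8: 5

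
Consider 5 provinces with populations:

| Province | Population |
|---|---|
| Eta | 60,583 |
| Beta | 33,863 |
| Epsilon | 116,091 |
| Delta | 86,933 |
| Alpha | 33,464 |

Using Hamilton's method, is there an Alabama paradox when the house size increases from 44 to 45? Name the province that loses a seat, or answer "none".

none

At 44 seats: Eta 8, Beta 5, Epsilon 15, Delta 12, Alpha 4.
At 45 seats: Eta 8, Beta 5, Epsilon 16, Delta 12, Alpha 4.
No province's allocation decreased.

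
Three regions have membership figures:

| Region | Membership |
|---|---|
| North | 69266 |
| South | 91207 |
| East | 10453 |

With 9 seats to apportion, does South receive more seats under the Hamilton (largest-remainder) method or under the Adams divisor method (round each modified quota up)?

Hamilton: North 4, South 5, East 0.
Adams: North 4, South 4, East 1.
South gets 5 under Hamilton and 4 under Adams.

Hamilton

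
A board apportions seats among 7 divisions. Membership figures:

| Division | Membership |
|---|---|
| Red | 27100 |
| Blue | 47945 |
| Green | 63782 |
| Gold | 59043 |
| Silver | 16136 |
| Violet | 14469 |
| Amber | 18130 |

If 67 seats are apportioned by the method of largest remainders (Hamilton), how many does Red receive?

7

Standard divisor: 246605 ÷ 67 ≈ 3680.672.
Standard quotas: Red 7.3628, Blue 13.0262, Green 17.3289, Gold 16.0414, Silver 4.3840, Violet 3.9311, Amber 4.9257.
Lower quotas: Red 7, Blue 13, Green 17, Gold 16, Silver 4, Violet 3, Amber 4 (sum 64, leaving 3 seats).
Remainders in descending order: Violet 0.9311, Amber 0.9257, Silver 0.3840, Red 0.3628, Green 0.3289, Gold 0.0414, Blue 0.0262.
Largest remainders: Violet, Amber, Silver receive the extra seats.
Red receives 7.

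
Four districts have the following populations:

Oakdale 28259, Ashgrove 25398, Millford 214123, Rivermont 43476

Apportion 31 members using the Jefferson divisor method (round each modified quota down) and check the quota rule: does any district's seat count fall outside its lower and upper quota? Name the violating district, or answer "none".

Standard quotas: Oakdale 2.814, Ashgrove 2.530, Millford 21.326, Rivermont 4.330.
Jefferson allocation: Oakdale 3, Ashgrove 2, Millford 22, Rivermont 4.
Every allocation lies between the lower and upper quota.

none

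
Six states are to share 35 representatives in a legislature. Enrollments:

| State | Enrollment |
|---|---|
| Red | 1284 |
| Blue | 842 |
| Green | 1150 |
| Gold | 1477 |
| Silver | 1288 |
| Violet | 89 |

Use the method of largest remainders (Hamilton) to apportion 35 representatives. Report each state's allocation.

The standard divisor is 6130/35 ≈ 175.143.
Standard quotas: Red 7.331, Blue 4.808, Green 6.566, Gold 8.433, Silver 7.354, Violet 0.508.
Lower quotas: Red 7, Blue 4, Green 6, Gold 8, Silver 7, Violet 0 (sum 32, leaving 3 seats).
Remainders in descending order: Blue 0.808, Green 0.566, Violet 0.508, Gold 0.433, Silver 0.354, Red 0.331.
The surplus seats go to Blue, Green, Violet.

Red=7, Blue=5, Green=7, Gold=8, Silver=7, Violet=1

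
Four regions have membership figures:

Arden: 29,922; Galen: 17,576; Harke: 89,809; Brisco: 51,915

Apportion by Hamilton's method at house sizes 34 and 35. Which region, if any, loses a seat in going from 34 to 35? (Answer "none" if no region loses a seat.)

Arden

At 34 seats: Arden 6, Galen 3, Harke 16, Brisco 9.
At 35 seats: Arden 5, Galen 3, Harke 17, Brisco 10.
Arden drops from 6 to 5.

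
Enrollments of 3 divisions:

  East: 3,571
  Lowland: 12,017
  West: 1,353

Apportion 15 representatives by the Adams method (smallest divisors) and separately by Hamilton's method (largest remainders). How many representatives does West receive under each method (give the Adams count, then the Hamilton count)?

Adams: East 3, Lowland 10, West 2.
Hamilton: East 3, Lowland 11, West 1.
West gets 2 under Adams and 1 under Hamilton.

2 and 1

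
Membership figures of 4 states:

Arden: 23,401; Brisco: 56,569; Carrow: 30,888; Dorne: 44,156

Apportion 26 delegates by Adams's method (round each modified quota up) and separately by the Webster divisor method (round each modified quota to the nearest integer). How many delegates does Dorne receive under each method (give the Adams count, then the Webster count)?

8 and 7

Adams: Arden 4, Brisco 9, Carrow 5, Dorne 8.
Webster: Arden 4, Brisco 10, Carrow 5, Dorne 7.
Dorne gets 8 under Adams and 7 under Webster.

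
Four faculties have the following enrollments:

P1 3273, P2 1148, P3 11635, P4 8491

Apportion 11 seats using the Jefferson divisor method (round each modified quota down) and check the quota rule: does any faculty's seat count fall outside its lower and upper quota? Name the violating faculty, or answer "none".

Standard quotas: P1 1.467, P2 0.514, P3 5.214, P4 3.805.
Jefferson allocation: P1 1, P2 0, P3 6, P4 4.
Every allocation lies between the lower and upper quota.

none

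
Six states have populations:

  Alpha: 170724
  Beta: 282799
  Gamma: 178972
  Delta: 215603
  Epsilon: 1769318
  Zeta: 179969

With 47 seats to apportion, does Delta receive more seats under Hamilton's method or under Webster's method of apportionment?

Hamilton: Alpha 3, Beta 5, Gamma 3, Delta 3, Epsilon 30, Zeta 3.
Webster: Alpha 3, Beta 5, Gamma 3, Delta 4, Epsilon 29, Zeta 3.
Delta gets 3 under Hamilton and 4 under Webster.

Webster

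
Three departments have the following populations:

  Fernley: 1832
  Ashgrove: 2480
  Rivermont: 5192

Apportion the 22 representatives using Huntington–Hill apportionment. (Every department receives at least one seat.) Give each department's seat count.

Fernley: 4, Ashgrove: 6, Rivermont: 12

With divisor 434: modified quotas Fernley 4.221, Ashgrove 5.714, Rivermont 11.963.
Geometric-mean thresholds: Fernley √(4·5)=4.472, Ashgrove √(5·6)=5.477, Rivermont √(11·12)=11.489.
Each quota rounded against its threshold gives Fernley 4, Ashgrove 6, Rivermont 12 (total 22).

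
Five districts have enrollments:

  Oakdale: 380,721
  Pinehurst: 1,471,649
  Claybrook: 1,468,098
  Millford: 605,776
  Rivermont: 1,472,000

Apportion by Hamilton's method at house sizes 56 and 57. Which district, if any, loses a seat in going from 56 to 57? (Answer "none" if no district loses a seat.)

Millford

At 56 seats: Oakdale 4, Pinehurst 15, Claybrook 15, Millford 7, Rivermont 15.
At 57 seats: Oakdale 4, Pinehurst 16, Claybrook 15, Millford 6, Rivermont 16.
Millford drops from 7 to 6.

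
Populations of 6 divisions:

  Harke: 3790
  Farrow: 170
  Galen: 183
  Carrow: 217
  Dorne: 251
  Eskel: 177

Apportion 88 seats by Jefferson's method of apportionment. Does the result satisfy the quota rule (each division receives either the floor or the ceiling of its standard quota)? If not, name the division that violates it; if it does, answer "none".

Standard quotas: Harke 69.657, Farrow 3.124, Galen 3.363, Carrow 3.988, Dorne 4.613, Eskel 3.253.
Jefferson allocation: Harke 71, Farrow 3, Galen 3, Carrow 4, Dorne 4, Eskel 3.
Harke has quota 69.657 (lower 69, upper 70) but receives 71 — outside the quota interval.

Harke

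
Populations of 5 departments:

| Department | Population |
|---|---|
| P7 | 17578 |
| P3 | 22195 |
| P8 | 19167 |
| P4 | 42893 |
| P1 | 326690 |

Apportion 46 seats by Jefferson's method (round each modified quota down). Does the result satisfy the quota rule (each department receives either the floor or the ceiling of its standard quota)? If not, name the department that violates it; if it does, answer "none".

Standard quotas: P7 1.887, P3 2.383, P8 2.057, P4 4.604, P1 35.069.
Jefferson allocation: P7 1, P3 2, P8 2, P4 4, P1 37.
P1 has quota 35.069 (lower 35, upper 36) but receives 37 — outside the quota interval.

P1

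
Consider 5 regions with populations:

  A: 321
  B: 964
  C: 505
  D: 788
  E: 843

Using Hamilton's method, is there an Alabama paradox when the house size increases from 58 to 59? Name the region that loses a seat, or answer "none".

At 58 seats: A 6, B 16, C 9, D 13, E 14.
At 59 seats: A 5, B 17, C 9, D 14, E 14.
A drops from 6 to 5.

A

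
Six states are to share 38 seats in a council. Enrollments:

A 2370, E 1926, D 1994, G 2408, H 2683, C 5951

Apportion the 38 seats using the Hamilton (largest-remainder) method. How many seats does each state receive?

A 5, E 4, D 5, G 5, H 6, C 13

Standard divisor: 17332 ÷ 38 ≈ 456.105.
Standard quotas: A 5.1962, E 4.2227, D 4.3718, G 5.2795, H 5.8824, C 13.0474.
Lower quotas: A 5, E 4, D 4, G 5, H 5, C 13 (sum 36, leaving 2 seats).
Remainders in descending order: H 0.8824, D 0.3718, G 0.2795, E 0.2227, A 0.1962, C 0.0474.
The surplus seats go to H, D.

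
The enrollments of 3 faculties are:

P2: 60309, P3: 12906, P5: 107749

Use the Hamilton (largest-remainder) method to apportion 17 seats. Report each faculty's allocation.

P2: 6, P3: 1, P5: 10

Standard divisor: 180964 ÷ 17 ≈ 10644.941.
Standard quotas: P2 5.6655, P3 1.2124, P5 10.1221.
Lower quotas: P2 5, P3 1, P5 10 (sum 16, leaving 1 seat).
Remainders in descending order: P2 0.6655, P3 0.2124, P5 0.1221.
The surplus seat goes to P2.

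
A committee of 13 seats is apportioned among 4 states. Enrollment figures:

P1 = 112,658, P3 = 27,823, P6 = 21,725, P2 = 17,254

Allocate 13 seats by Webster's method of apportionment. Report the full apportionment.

P1=8, P3=2, P6=2, P2=1

Standard divisor 179460/13 ≈ 13804.615; standard quotas: P1 8.161, P3 2.015, P6 1.574, P2 1.250.
Rounding to the nearest integer gives P1 8, P3 2, P6 2, P2 1 — total 13, matching the house size, so no adjustment is needed.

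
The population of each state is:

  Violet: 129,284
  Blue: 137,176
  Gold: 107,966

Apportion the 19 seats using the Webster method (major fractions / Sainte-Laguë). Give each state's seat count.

Violet=7; Blue=7; Gold=5

Standard divisor 374426/19 ≈ 19706.632; standard quotas: Violet 6.560, Blue 6.961, Gold 5.479.
Rounding to the nearest integer gives Violet 7, Blue 7, Gold 5 — total 19, matching the house size, so no adjustment is needed.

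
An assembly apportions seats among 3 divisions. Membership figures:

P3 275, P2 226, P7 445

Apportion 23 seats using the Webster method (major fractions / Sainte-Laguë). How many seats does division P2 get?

5

Standard divisor 946/23 ≈ 41.13; standard quotas: P3 6.686, P2 5.495, P7 10.819.
Rounding to the nearest integer gives P3 7, P2 5, P7 11 — total 23, matching the house size, so no adjustment is needed.
P2 receives 5.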